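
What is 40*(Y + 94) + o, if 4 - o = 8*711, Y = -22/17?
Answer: -33588/17 ≈ -1975.8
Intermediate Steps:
Y = -22/17 (Y = -22*1/17 = -22/17 ≈ -1.2941)
o = -5684 (o = 4 - 8*711 = 4 - 1*5688 = 4 - 5688 = -5684)
40*(Y + 94) + o = 40*(-22/17 + 94) - 5684 = 40*(1576/17) - 5684 = 63040/17 - 5684 = -33588/17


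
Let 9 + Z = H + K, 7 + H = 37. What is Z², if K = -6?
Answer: 225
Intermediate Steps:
H = 30 (H = -7 + 37 = 30)
Z = 15 (Z = -9 + (30 - 6) = -9 + 24 = 15)
Z² = 15² = 225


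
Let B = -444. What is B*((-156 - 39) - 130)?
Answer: 144300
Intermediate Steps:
B*((-156 - 39) - 130) = -444*((-156 - 39) - 130) = -444*(-195 - 130) = -444*(-325) = 144300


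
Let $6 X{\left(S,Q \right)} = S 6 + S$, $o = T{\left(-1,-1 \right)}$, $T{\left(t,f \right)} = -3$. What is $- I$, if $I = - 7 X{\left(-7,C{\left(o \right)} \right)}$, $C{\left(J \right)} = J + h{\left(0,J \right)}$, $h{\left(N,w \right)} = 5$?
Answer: $- \frac{343}{6} \approx -57.167$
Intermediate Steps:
$o = -3$
$C{\left(J \right)} = 5 + J$ ($C{\left(J \right)} = J + 5 = 5 + J$)
$X{\left(S,Q \right)} = \frac{7 S}{6}$ ($X{\left(S,Q \right)} = \frac{S 6 + S}{6} = \frac{6 S + S}{6} = \frac{7 S}{6}$)
$I = \frac{343}{6}$ ($I = - 7 \cdot \frac{7}{6} \left(-7\right) = \left(-7\right) \left(- \frac{49}{6}\right) = \frac{343}{6} \approx 57.167$)
$- I = \left(-1\right) \frac{343}{6} = - \frac{343}{6}$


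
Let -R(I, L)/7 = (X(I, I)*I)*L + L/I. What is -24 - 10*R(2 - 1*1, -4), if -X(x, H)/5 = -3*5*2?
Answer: -42304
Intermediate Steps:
X(x, H) = 150 (X(x, H) = -5*(-3*5)*2 = -(-75)*2 = -5*(-30) = 150)
R(I, L) = -1050*I*L - 7*L/I (R(I, L) = -7*((150*I)*L + L/I) = -7*(150*I*L + L/I) = -7*(L/I + 150*I*L) = -1050*I*L - 7*L/I)
-24 - 10*R(2 - 1*1, -4) = -24 - 10*(-1050*(2 - 1*1)*(-4) - 7*(-4)/(2 - 1*1)) = -24 - 10*(-1050*(2 - 1)*(-4) - 7*(-4)/(2 - 1)) = -24 - 10*(-1050*1*(-4) - 7*(-4)/1) = -24 - 10*(4200 - 7*(-4)*1) = -24 - 10*(4200 + 28) = -24 - 10*4228 = -24 - 42280 = -42304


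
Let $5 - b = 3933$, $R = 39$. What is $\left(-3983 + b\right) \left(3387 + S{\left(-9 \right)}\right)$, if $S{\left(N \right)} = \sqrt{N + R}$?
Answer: $-26794557 - 7911 \sqrt{30} \approx -2.6838 \cdot 10^{7}$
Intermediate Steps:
$b = -3928$ ($b = 5 - 3933 = -3928$)
$S{\left(N \right)} = \sqrt{39 + N}$ ($S{\left(N \right)} = \sqrt{N + 39} = \sqrt{39 + N}$)
$\left(-3983 + b\right) \left(3387 + S{\left(-9 \right)}\right) = \left(-3983 - 3928\right) \left(3387 + \sqrt{39 - 9}\right) = - 7911 \left(3387 + \sqrt{30}\right) = -26794557 - 7911 \sqrt{30}$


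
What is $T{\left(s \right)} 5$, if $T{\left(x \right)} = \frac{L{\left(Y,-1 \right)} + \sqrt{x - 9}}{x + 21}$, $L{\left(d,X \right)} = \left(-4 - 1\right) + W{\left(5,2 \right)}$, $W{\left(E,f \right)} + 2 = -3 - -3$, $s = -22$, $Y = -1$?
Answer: $35 - 5 i \sqrt{31} \approx 35.0 - 27.839 i$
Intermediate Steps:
$W{\left(E,f \right)} = -2$ ($W{\left(E,f \right)} = -2 - 0 = -2 + \left(-3 + 3\right) = -2 + 0 = -2$)
$L{\left(d,X \right)} = -7$ ($L{\left(d,X \right)} = \left(-4 - 1\right) - 2 = -5 - 2 = -7$)
$T{\left(x \right)} = \frac{-7 + \sqrt{-9 + x}}{21 + x}$ ($T{\left(x \right)} = \frac{-7 + \sqrt{x - 9}}{x + 21} = \frac{-7 + \sqrt{-9 + x}}{21 + x}$)
$T{\left(s \right)} 5 = \frac{-7 + \sqrt{-9 - 22}}{21 - 22} \cdot 5 = \frac{-7 + \sqrt{-31}}{-1} \cdot 5 = - (-7 + i \sqrt{31}) 5 = \left(7 - i \sqrt{31}\right) 5 = 35 - 5 i \sqrt{31}$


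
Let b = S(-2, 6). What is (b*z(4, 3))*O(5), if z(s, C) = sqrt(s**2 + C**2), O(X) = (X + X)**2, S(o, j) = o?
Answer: -1000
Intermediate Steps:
O(X) = 4*X**2 (O(X) = (2*X)**2 = 4*X**2)
z(s, C) = sqrt(C**2 + s**2)
b = -2
(b*z(4, 3))*O(5) = (-2*sqrt(3**2 + 4**2))*(4*5**2) = (-2*sqrt(9 + 16))*(4*25) = -2*sqrt(25)*100 = -2*5*100 = -10*100 = -1000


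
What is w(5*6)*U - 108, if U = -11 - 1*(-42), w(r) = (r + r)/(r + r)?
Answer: -77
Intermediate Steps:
w(r) = 1 (w(r) = (2*r)/((2*r)) = (2*r)*(1/(2*r)) = 1)
U = 31 (U = -11 + 42 = 31)
w(5*6)*U - 108 = 1*31 - 108 = 31 - 108 = -77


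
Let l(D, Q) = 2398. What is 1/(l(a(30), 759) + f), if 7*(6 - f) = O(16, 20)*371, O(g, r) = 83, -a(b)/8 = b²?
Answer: -1/1995 ≈ -0.00050125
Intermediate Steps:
a(b) = -8*b²
f = -4393 (f = 6 - 83*371/7 = 6 - ⅐*30793 = 6 - 4399 = -4393)
1/(l(a(30), 759) + f) = 1/(2398 - 4393) = 1/(-1995) = -1/1995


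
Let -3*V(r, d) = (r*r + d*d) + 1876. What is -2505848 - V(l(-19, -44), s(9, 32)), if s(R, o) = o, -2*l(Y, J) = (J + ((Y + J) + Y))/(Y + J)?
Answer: -2504881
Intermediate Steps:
l(Y, J) = -(2*J + 2*Y)/(2*(J + Y)) (l(Y, J) = -(J + ((Y + J) + Y))/(2*(Y + J)) = -(J + ((J + Y) + Y))/(2*(J + Y)) = -(J + (J + 2*Y))/(2*(J + Y)) = -(2*J + 2*Y)/(2*(J + Y)))
V(r, d) = -1876/3 - d²/3 - r²/3 (V(r, d) = -((r*r + d*d) + 1876)/3 = -((r² + d²) + 1876)/3 = -((d² + r²) + 1876)/3 = -(1876 + d² + r²)/3 = -1876/3 - d²/3 - r²/3)
-2505848 - V(l(-19, -44), s(9, 32)) = -2505848 - (-1876/3 - ⅓*32² - ⅓*(-1)²) = -2505848 - (-1876/3 - ⅓*1024 - ⅓*1) = -2505848 - (-1876/3 - 1024/3 - ⅓) = -2505848 - 1*(-967) = -2505848 + 967 = -2504881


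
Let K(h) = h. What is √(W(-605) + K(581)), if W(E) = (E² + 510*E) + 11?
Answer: √58067 ≈ 240.97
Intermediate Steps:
W(E) = 11 + E² + 510*E
√(W(-605) + K(581)) = √((11 + (-605)² + 510*(-605)) + 581) = √((11 + 366025 - 308550) + 581) = √(57486 + 581) = √58067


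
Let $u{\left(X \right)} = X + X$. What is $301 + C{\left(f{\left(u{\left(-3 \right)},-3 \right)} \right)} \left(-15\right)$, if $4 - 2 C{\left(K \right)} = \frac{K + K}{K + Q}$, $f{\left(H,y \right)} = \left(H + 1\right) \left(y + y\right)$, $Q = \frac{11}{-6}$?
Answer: $\frac{48499}{169} \approx 286.98$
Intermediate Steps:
$u{\left(X \right)} = 2 X$
$Q = - \frac{11}{6}$ ($Q = 11 \left(- \frac{1}{6}\right) = - \frac{11}{6} \approx -1.8333$)
$f{\left(H,y \right)} = 2 y \left(1 + H\right)$ ($f{\left(H,y \right)} = \left(1 + H\right) 2 y = 2 y \left(1 + H\right)$)
$C{\left(K \right)} = 2 - \frac{K}{- \frac{11}{6} + K}$ ($C{\left(K \right)} = 2 - \frac{\left(K + K\right) \frac{1}{K - \frac{11}{6}}}{2} = 2 - \frac{2 K \frac{1}{- \frac{11}{6} + K}}{2} = 2 - \frac{K}{- \frac{11}{6} + K}$)
$301 + C{\left(f{\left(u{\left(-3 \right)},-3 \right)} \right)} \left(-15\right) = 301 + \frac{2 \left(-11 + 3 \cdot 2 \left(-3\right) \left(1 + 2 \left(-3\right)\right)\right)}{-11 + 6 \cdot 2 \left(-3\right) \left(1 + 2 \left(-3\right)\right)} \left(-15\right) = 301 + \frac{2 \left(-11 + 3 \cdot 2 \left(-3\right) \left(1 - 6\right)\right)}{-11 + 6 \cdot 2 \left(-3\right) \left(1 - 6\right)} \left(-15\right) = 301 + \frac{2 \left(-11 + 3 \cdot 2 \left(-3\right) \left(-5\right)\right)}{-11 + 6 \cdot 2 \left(-3\right) \left(-5\right)} \left(-15\right) = 301 + \frac{2 \left(-11 + 3 \cdot 30\right)}{-11 + 6 \cdot 30} \left(-15\right) = 301 + \frac{2 \left(-11 + 90\right)}{-11 + 180} \left(-15\right) = 301 + 2 \cdot \frac{1}{169} \cdot 79 \left(-15\right) = 301 + \frac{158}{169} \left(-15\right) = 301 - \frac{2370}{169} = \frac{48499}{169}$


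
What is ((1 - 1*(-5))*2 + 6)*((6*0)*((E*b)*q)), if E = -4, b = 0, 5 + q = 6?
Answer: 0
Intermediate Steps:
q = 1 (q = -5 + 6 = 1)
((1 - 1*(-5))*2 + 6)*((6*0)*((E*b)*q)) = ((1 - 1*(-5))*2 + 6)*((6*0)*(-4*0*1)) = ((1 + 5)*2 + 6)*(0*(0*1)) = (6*2 + 6)*(0*0) = (12 + 6)*0 = 18*0 = 0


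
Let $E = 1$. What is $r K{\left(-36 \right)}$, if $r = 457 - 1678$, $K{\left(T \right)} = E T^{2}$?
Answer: $-1582416$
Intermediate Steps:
$K{\left(T \right)} = T^{2}$ ($K{\left(T \right)} = 1 T^{2} = T^{2}$)
$r = -1221$
$r K{\left(-36 \right)} = - 1221 \left(-36\right)^{2} = \left(-1221\right) 1296 = -1582416$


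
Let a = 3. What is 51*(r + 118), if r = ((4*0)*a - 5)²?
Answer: 7293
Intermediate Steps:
r = 25 (r = ((4*0)*3 - 5)² = (0*3 - 5)² = (0 - 5)² = (-5)² = 25)
51*(r + 118) = 51*(25 + 118) = 51*143 = 7293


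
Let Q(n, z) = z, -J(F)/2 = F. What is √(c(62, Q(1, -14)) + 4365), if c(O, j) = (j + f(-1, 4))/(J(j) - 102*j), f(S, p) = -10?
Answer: √144585714/182 ≈ 66.068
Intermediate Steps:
J(F) = -2*F
c(O, j) = -(-10 + j)/(104*j) (c(O, j) = (j - 10)/(-2*j - 102*j) = (-10 + j)/((-104*j)) = (-10 + j)*(-1/(104*j)) = -(-10 + j)/(104*j))
√(c(62, Q(1, -14)) + 4365) = √((1/104)*(10 - 1*(-14))/(-14) + 4365) = √((1/104)*(-1/14)*(10 + 14) + 4365) = √((1/104)*(-1/14)*24 + 4365) = √(-3/182 + 4365) = √(794427/182) = √144585714/182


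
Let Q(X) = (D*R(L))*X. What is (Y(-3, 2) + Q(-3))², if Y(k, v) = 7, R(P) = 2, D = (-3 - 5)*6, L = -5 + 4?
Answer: 87025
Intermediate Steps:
L = -1
D = -48 (D = -8*6 = -48)
Q(X) = -96*X (Q(X) = (-48*2)*X = -96*X)
(Y(-3, 2) + Q(-3))² = (7 - 96*(-3))² = (7 + 288)² = 295² = 87025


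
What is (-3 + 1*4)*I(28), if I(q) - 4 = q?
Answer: 32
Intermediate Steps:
I(q) = 4 + q
(-3 + 1*4)*I(28) = (-3 + 1*4)*(4 + 28) = (-3 + 4)*32 = 1*32 = 32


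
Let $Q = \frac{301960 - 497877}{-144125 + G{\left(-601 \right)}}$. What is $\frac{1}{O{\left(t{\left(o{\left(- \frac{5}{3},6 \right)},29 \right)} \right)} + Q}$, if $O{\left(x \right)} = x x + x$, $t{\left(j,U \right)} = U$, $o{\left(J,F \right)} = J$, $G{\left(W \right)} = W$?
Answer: $\frac{144726}{126107537} \approx 0.0011476$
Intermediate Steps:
$O{\left(x \right)} = x + x^{2}$ ($O{\left(x \right)} = x^{2} + x = x + x^{2}$)
$Q = \frac{195917}{144726}$ ($Q = \frac{301960 - 497877}{-144125 - 601} = - \frac{195917}{-144726} = \left(-195917\right) \left(- \frac{1}{144726}\right) = \frac{195917}{144726} \approx 1.3537$)
$\frac{1}{O{\left(t{\left(o{\left(- \frac{5}{3},6 \right)},29 \right)} \right)} + Q} = \frac{1}{29 \left(1 + 29\right) + \frac{195917}{144726}} = \frac{1}{29 \cdot 30 + \frac{195917}{144726}} = \frac{1}{870 + \frac{195917}{144726}} = \frac{1}{\frac{126107537}{144726}} = \frac{144726}{126107537}$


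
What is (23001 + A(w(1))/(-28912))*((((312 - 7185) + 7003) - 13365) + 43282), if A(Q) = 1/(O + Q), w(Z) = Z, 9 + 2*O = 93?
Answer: 859200311377105/1243216 ≈ 6.9111e+8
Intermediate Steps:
O = 42 (O = -9/2 + (½)*93 = -9/2 + 93/2 = 42)
A(Q) = 1/(42 + Q)
(23001 + A(w(1))/(-28912))*((((312 - 7185) + 7003) - 13365) + 43282) = (23001 + 1/((42 + 1)*(-28912)))*((((312 - 7185) + 7003) - 13365) + 43282) = (23001 - 1/28912/43)*(((-6873 + 7003) - 13365) + 43282) = (23001 + (1/43)*(-1/28912))*((130 - 13365) + 43282) = (23001 - 1/1243216)*(-13235 + 43282) = (28595211215/1243216)*30047 = 859200311377105/1243216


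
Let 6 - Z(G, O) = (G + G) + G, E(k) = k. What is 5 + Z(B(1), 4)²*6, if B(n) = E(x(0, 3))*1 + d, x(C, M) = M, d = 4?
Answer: 1355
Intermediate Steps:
B(n) = 7 (B(n) = 3*1 + 4 = 3 + 4 = 7)
Z(G, O) = 6 - 3*G (Z(G, O) = 6 - ((G + G) + G) = 6 - (2*G + G) = 6 - 3*G)
5 + Z(B(1), 4)²*6 = 5 + (6 - 3*7)²*6 = 5 + (6 - 21)²*6 = 5 + (-15)²*6 = 5 + 225*6 = 5 + 1350 = 1355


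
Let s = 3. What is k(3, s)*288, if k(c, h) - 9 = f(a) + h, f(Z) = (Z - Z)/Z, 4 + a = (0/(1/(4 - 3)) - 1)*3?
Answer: 3456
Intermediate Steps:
a = -7 (a = -4 + (0/(1/(4 - 3)) - 1)*3 = -4 + (0/(1/1) - 1)*3 = -4 + (0/1 - 1)*3 = -4 + (0*1 - 1)*3 = -4 + (0 - 1)*3 = -4 - 1*3 = -4 - 3 = -7)
f(Z) = 0 (f(Z) = 0/Z = 0)
k(c, h) = 9 + h (k(c, h) = 9 + (0 + h) = 9 + h)
k(3, s)*288 = (9 + 3)*288 = 12*288 = 3456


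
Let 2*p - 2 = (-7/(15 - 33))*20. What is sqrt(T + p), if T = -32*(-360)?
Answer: 2*sqrt(25931)/3 ≈ 107.35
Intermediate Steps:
p = 44/9 (p = 1 + ((-7/(15 - 33))*20)/2 = 1 + ((-7/(-18))*20)/2 = 1 + (-1/18*(-7)*20)/2 = 1 + ((7/18)*20)/2 = 1 + (1/2)*(70/9) = 1 + 35/9 = 44/9 ≈ 4.8889)
T = 11520
sqrt(T + p) = sqrt(11520 + 44/9) = sqrt(103724/9) = 2*sqrt(25931)/3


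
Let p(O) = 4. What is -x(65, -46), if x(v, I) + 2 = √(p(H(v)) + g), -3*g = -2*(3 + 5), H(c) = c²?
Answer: 2 - 2*√21/3 ≈ -1.0550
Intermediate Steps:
g = 16/3 (g = -(-2)*(3 + 5)/3 = -(-2)*8/3 = -⅓*(-16) = 16/3 ≈ 5.3333)
x(v, I) = -2 + 2*√21/3 (x(v, I) = -2 + √(4 + 16/3) = -2 + √(28/3) = -2 + 2*√21/3)
-x(65, -46) = -(-2 + 2*√21/3) = 2 - 2*√21/3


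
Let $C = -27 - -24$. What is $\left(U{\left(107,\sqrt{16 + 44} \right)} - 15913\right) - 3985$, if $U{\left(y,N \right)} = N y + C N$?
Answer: $-19898 + 208 \sqrt{15} \approx -19092.0$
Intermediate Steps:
$C = -3$ ($C = -27 + 24 = -3$)
$U{\left(y,N \right)} = - 3 N + N y$ ($U{\left(y,N \right)} = N y - 3 N = - 3 N + N y$)
$\left(U{\left(107,\sqrt{16 + 44} \right)} - 15913\right) - 3985 = \left(\sqrt{16 + 44} \left(-3 + 107\right) - 15913\right) - 3985 = \left(\sqrt{60} \cdot 104 - 15913\right) - 3985 = \left(2 \sqrt{15} \cdot 104 - 15913\right) - 3985 = \left(208 \sqrt{15} - 15913\right) - 3985 = \left(-15913 + 208 \sqrt{15}\right) - 3985 = -19898 + 208 \sqrt{15}$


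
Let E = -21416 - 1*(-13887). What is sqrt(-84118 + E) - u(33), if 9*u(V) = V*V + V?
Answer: -374/3 + 3*I*sqrt(10183) ≈ -124.67 + 302.73*I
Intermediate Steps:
u(V) = V/9 + V**2/9 (u(V) = (V*V + V)/9 = (V**2 + V)/9 = (V + V**2)/9 = V/9 + V**2/9)
E = -7529 (E = -21416 + 13887 = -7529)
sqrt(-84118 + E) - u(33) = sqrt(-84118 - 7529) - 33*(1 + 33)/9 = sqrt(-91647) - 33*34/9 = 3*I*sqrt(10183) - 1*374/3 = 3*I*sqrt(10183) - 374/3 = -374/3 + 3*I*sqrt(10183)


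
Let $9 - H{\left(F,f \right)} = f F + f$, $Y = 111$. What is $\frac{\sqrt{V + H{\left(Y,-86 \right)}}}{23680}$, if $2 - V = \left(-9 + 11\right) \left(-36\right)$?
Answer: $\frac{\sqrt{9715}}{23680} \approx 0.0041624$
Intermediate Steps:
$H{\left(F,f \right)} = 9 - f - F f$ ($H{\left(F,f \right)} = 9 - \left(f F + f\right) = 9 - \left(F f + f\right) = 9 - \left(f + F f\right) = 9 - f - F f$)
$V = 74$ ($V = 2 - \left(-9 + 11\right) \left(-36\right) = 2 - 2 \left(-36\right) = 2 - -72 = 2 + 72 = 74$)
$\frac{\sqrt{V + H{\left(Y,-86 \right)}}}{23680} = \frac{\sqrt{74 - \left(-95 - 9546\right)}}{23680} = \sqrt{74 + \left(9 + 86 + 9546\right)} \frac{1}{23680} = \sqrt{74 + 9641} \cdot \frac{1}{23680} = \sqrt{9715} \cdot \frac{1}{23680} = \frac{\sqrt{9715}}{23680}$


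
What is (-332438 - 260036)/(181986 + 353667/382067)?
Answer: -226364763758/69531198729 ≈ -3.2556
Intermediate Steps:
(-332438 - 260036)/(181986 + 353667/382067) = -592474/(181986 + 353667*(1/382067)) = -592474/(181986 + 353667/382067) = -592474/69531198729/382067 = -592474*382067/69531198729 = -226364763758/69531198729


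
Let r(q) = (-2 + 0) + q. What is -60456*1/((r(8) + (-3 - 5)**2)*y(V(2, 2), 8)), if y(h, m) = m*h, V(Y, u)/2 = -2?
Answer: 7557/280 ≈ 26.989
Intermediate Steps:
V(Y, u) = -4 (V(Y, u) = 2*(-2) = -4)
y(h, m) = h*m
r(q) = -2 + q
-60456*1/((r(8) + (-3 - 5)**2)*y(V(2, 2), 8)) = -60456*(-1/(32*((-2 + 8) + (-3 - 5)**2))) = -60456*(-1/(32*(6 + (-8)**2))) = -60456*(-1/(32*(6 + 64))) = -60456/(70*(-32)) = -60456/(-2240) = -60456*(-1/2240) = 7557/280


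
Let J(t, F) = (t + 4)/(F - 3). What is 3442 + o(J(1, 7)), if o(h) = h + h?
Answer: 6889/2 ≈ 3444.5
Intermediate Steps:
J(t, F) = (4 + t)/(-3 + F)
o(h) = 2*h
3442 + o(J(1, 7)) = 3442 + 2*((4 + 1)/(-3 + 7)) = 3442 + 2*(5/4) = 3442 + 5/2 = 6889/2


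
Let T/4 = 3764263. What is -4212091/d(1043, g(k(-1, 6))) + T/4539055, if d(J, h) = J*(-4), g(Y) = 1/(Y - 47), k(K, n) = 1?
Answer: 19181730734949/18936937460 ≈ 1012.9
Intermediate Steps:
g(Y) = 1/(-47 + Y)
d(J, h) = -4*J
T = 15057052 (T = 4*3764263 = 15057052)
-4212091/d(1043, g(k(-1, 6))) + T/4539055 = -4212091/((-4*1043)) + 15057052/4539055 = -4212091/(-4172) + 15057052*(1/4539055) = -4212091*(-1/4172) + 15057052/4539055 = 4212091/4172 + 15057052/4539055 = 19181730734949/18936937460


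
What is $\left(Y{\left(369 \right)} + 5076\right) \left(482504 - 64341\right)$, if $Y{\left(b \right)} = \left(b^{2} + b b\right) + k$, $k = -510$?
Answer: $115784316744$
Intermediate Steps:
$Y{\left(b \right)} = -510 + 2 b^{2}$ ($Y{\left(b \right)} = \left(b^{2} + b b\right) - 510 = \left(b^{2} + b^{2}\right) - 510 = 2 b^{2} - 510 = -510 + 2 b^{2}$)
$\left(Y{\left(369 \right)} + 5076\right) \left(482504 - 64341\right) = \left(\left(-510 + 2 \cdot 369^{2}\right) + 5076\right) \left(482504 - 64341\right) = \left(\left(-510 + 2 \cdot 136161\right) + 5076\right) 418163 = \left(\left(-510 + 272322\right) + 5076\right) 418163 = \left(271812 + 5076\right) 418163 = 276888 \cdot 418163 = 115784316744$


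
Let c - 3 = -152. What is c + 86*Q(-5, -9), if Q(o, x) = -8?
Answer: -837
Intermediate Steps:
c = -149 (c = 3 - 152 = -149)
c + 86*Q(-5, -9) = -149 + 86*(-8) = -149 - 688 = -837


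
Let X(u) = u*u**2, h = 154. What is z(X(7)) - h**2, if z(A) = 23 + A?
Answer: -23350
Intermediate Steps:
X(u) = u**3
z(X(7)) - h**2 = (23 + 7**3) - 1*154**2 = (23 + 343) - 1*23716 = 366 - 23716 = -23350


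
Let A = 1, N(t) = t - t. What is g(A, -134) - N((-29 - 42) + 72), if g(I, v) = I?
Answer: 1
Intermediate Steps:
N(t) = 0
g(A, -134) - N((-29 - 42) + 72) = 1 - 1*0 = 1 + 0 = 1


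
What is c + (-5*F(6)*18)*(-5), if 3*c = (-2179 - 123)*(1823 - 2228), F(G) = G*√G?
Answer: 310770 + 2700*√6 ≈ 3.1738e+5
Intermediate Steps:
F(G) = G^(3/2)
c = 310770 (c = ((-2179 - 123)*(1823 - 2228))/3 = (-2302*(-405))/3 = (⅓)*932310 = 310770)
c + (-5*F(6)*18)*(-5) = 310770 + (-30*√6*18)*(-5) = 310770 - 540*√6*(-5) = 310770 + 2700*√6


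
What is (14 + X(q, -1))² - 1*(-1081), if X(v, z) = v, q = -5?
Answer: 1162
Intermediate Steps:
(14 + X(q, -1))² - 1*(-1081) = (14 - 5)² - 1*(-1081) = 9² + 1081 = 81 + 1081 = 1162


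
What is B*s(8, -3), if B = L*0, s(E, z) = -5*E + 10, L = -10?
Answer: 0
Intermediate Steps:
s(E, z) = 10 - 5*E
B = 0 (B = -10*0 = 0)
B*s(8, -3) = 0*(10 - 5*8) = 0*(10 - 40) = 0*(-30) = 0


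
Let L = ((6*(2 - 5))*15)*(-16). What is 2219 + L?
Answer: 6539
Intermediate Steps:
L = 4320 (L = ((6*(-3))*15)*(-16) = -18*15*(-16) = -270*(-16) = 4320)
2219 + L = 2219 + 4320 = 6539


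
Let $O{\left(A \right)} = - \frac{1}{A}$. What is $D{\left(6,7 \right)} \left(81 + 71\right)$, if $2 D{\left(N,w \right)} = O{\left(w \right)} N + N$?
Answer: $\frac{2736}{7} \approx 390.86$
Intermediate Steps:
$D{\left(N,w \right)} = \frac{N}{2} - \frac{N}{2 w}$ ($D{\left(N,w \right)} = \frac{- \frac{1}{w} N + N}{2} = \frac{- \frac{N}{w} + N}{2} = \frac{N - \frac{N}{w}}{2} = \frac{N}{2} - \frac{N}{2 w}$)
$D{\left(6,7 \right)} \left(81 + 71\right) = \frac{1}{2} \cdot 6 \cdot \frac{1}{7} \left(-1 + 7\right) \left(81 + 71\right) = \frac{1}{2} \cdot 6 \cdot \frac{1}{7} \cdot 6 \cdot 152 = \frac{18}{7} \cdot 152 = \frac{2736}{7}$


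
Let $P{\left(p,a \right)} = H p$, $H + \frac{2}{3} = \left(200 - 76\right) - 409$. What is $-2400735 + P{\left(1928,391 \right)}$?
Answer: $- \frac{8854501}{3} \approx -2.9515 \cdot 10^{6}$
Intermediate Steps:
$H = - \frac{857}{3}$ ($H = - \frac{2}{3} + \left(\left(200 - 76\right) - 409\right) = - \frac{2}{3} + \left(124 - 409\right) = - \frac{2}{3} - 285 = - \frac{857}{3} \approx -285.67$)
$P{\left(p,a \right)} = - \frac{857 p}{3}$
$-2400735 + P{\left(1928,391 \right)} = -2400735 - \frac{1652296}{3} = - \frac{8854501}{3}$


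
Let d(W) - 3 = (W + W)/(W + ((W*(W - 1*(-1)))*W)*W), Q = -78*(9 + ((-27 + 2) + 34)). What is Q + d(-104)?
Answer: -1560779849/1114047 ≈ -1401.0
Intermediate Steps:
Q = -1404 (Q = -78*(9 + (-25 + 34)) = -78*(9 + 9) = -78*18 = -1404)
d(W) = 3 + 2*W/(W + W³*(1 + W)) (d(W) = 3 + (W + W)/(W + ((W*(W - 1*(-1)))*W)*W) = 3 + (2*W)/(W + ((W*(W + 1))*W)*W) = 3 + (2*W)/(W + ((W*(1 + W))*W)*W) = 3 + (2*W)/(W + (W²*(1 + W))*W) = 3 + (2*W)/(W + W³*(1 + W)) = 3 + 2*W/(W + W³*(1 + W)))
Q + d(-104) = -1404 + (5 + 3*(-104)² + 3*(-104)³)/(1 + (-104)² + (-104)³) = -1404 + (5 + 3*10816 + 3*(-1124864))/(1 + 10816 - 1124864) = -1404 + (5 + 32448 - 3374592)/(-1114047) = -1404 - 1/1114047*(-3342139) = -1404 + 3342139/1114047 = -1560779849/1114047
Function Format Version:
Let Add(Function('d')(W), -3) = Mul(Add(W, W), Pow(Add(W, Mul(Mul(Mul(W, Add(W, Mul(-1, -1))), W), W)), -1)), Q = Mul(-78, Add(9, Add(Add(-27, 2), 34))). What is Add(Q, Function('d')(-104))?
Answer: Rational(-1560779849, 1114047) ≈ -1401.0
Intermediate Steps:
Q = -1404 (Q = Mul(-78, Add(9, Add(-25, 34))) = Mul(-78, Add(9, 9)) = Mul(-78, 18) = -1404)
Function('d')(W) = Add(3, Mul(2, W, Pow(Add(W, Mul(Pow(W, 3), Add(1, W))), -1))) (Function('d')(W) = Add(3, Mul(Add(W, W), Pow(Add(W, Mul(Mul(Mul(W, Add(W, Mul(-1, -1))), W), W)), -1))) = Add(3, Mul(Mul(2, W), Pow(Add(W, Mul(Mul(Mul(W, Add(W, 1)), W), W)), -1))) = Add(3, Mul(Mul(2, W), Pow(Add(W, Mul(Mul(Mul(W, Add(1, W)), W), W)), -1))) = Add(3, Mul(Mul(2, W), Pow(Add(W, Mul(Mul(Pow(W, 2), Add(1, W)), W)), -1))) = Add(3, Mul(Mul(2, W), Pow(Add(W, Mul(Pow(W, 3), Add(1, W))), -1))) = Add(3, Mul(2, W, Pow(Add(W, Mul(Pow(W, 3), Add(1, W))), -1))))
Add(Q, Function('d')(-104)) = Add(-1404, Mul(Pow(Add(1, Pow(-104, 2), Pow(-104, 3)), -1), Add(5, Mul(3, Pow(-104, 2)), Mul(3, Pow(-104, 3))))) = Add(-1404, Mul(Pow(Add(1, 10816, -1124864), -1), Add(5, Mul(3, 10816), Mul(3, -1124864)))) = Add(-1404, Mul(Pow(-1114047, -1), Add(5, 32448, -3374592))) = Add(-1404, Mul(Rational(-1, 1114047), -3342139)) = Add(-1404, Rational(3342139, 1114047)) = Rational(-1560779849, 1114047)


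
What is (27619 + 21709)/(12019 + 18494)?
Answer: 49328/30513 ≈ 1.6166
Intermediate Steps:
(27619 + 21709)/(12019 + 18494) = 49328/30513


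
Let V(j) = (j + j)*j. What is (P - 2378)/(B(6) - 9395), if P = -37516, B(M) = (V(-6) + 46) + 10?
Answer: 13298/3089 ≈ 4.3050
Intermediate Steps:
V(j) = 2*j² (V(j) = (2*j)*j = 2*j²)
B(M) = 128 (B(M) = (2*(-6)² + 46) + 10 = (2*36 + 46) + 10 = (72 + 46) + 10 = 118 + 10 = 128)
(P - 2378)/(B(6) - 9395) = (-37516 - 2378)/(128 - 9395) = -39894/(-9267) = -39894*(-1/9267) = 13298/3089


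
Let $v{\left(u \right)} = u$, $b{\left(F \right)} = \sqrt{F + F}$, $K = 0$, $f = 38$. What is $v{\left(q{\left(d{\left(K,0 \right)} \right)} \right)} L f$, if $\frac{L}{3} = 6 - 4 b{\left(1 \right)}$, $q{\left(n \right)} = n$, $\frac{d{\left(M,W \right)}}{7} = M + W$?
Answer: $0$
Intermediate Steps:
$d{\left(M,W \right)} = 7 M + 7 W$ ($d{\left(M,W \right)} = 7 \left(M + W\right) = 7 M + 7 W$)
$b{\left(F \right)} = \sqrt{2} \sqrt{F}$ ($b{\left(F \right)} = \sqrt{2 F} = \sqrt{2} \sqrt{F}$)
$L = 18 - 12 \sqrt{2}$ ($L = 3 \left(6 - 4 \sqrt{2} \sqrt{1}\right) = 3 \left(6 - 4 \sqrt{2} \cdot 1\right) = 3 \left(6 - 4 \sqrt{2}\right) = 18 - 12 \sqrt{2} \approx 1.0294$)
$v{\left(q{\left(d{\left(K,0 \right)} \right)} \right)} L f = \left(7 \cdot 0 + 7 \cdot 0\right) \left(18 - 12 \sqrt{2}\right) 38 = \left(0 + 0\right) \left(18 - 12 \sqrt{2}\right) 38 = 0 \left(18 - 12 \sqrt{2}\right) 38 = 0 \cdot 38 = 0$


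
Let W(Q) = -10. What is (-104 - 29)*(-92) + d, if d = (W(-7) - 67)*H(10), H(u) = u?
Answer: 11466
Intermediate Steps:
d = -770 (d = (-10 - 67)*10 = -77*10 = -770)
(-104 - 29)*(-92) + d = (-104 - 29)*(-92) - 770 = -133*(-92) - 770 = 12236 - 770 = 11466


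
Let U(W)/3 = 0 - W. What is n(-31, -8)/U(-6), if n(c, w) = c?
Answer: -31/18 ≈ -1.7222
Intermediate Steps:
U(W) = -3*W (U(W) = 3*(0 - W) = 3*(-W) = -3*W)
n(-31, -8)/U(-6) = -31/((-3*(-6))) = -31/18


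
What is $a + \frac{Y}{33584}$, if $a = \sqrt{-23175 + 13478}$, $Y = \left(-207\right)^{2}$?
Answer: $\frac{42849}{33584} + i \sqrt{9697} \approx 1.2759 + 98.473 i$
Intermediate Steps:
$Y = 42849$
$a = i \sqrt{9697}$ ($a = \sqrt{-9697} = i \sqrt{9697} \approx 98.473 i$)
$a + \frac{Y}{33584} = i \sqrt{9697} + \frac{42849}{33584} = \frac{42849}{33584} + i \sqrt{9697}$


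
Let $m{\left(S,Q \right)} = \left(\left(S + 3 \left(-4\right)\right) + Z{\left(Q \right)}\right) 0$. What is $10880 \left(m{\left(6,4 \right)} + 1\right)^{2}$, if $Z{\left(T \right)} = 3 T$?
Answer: $10880$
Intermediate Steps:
$m{\left(S,Q \right)} = 0$ ($m{\left(S,Q \right)} = \left(\left(S + 3 \left(-4\right)\right) + 3 Q\right) 0 = \left(\left(S - 12\right) + 3 Q\right) 0 = \left(\left(-12 + S\right) + 3 Q\right) 0 = \left(-12 + S + 3 Q\right) 0 = 0$)
$10880 \left(m{\left(6,4 \right)} + 1\right)^{2} = 10880 \left(0 + 1\right)^{2} = 10880 \cdot 1^{2} = 10880 \cdot 1 = 10880$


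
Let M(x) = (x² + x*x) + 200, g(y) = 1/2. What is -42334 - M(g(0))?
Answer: -85069/2 ≈ -42535.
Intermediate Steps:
g(y) = ½
M(x) = 200 + 2*x² (M(x) = (x² + x²) + 200 = 2*x² + 200 = 200 + 2*x²)
-42334 - M(g(0)) = -42334 - (200 + 2*(½)²) = -42334 - (200 + 2*(¼)) = -42334 - (200 + ½) = -42334 - 1*401/2 = -42334 - 401/2 = -85069/2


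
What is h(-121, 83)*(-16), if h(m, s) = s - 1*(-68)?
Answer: -2416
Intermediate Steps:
h(m, s) = 68 + s (h(m, s) = s + 68 = 68 + s)
h(-121, 83)*(-16) = (68 + 83)*(-16) = 151*(-16) = -2416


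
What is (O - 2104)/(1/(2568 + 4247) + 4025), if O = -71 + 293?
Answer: -6412915/13715188 ≈ -0.46758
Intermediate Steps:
O = 222
(O - 2104)/(1/(2568 + 4247) + 4025) = (222 - 2104)/(1/(2568 + 4247) + 4025) = -1882/(1/6815 + 4025) = -1882/27430376/6815 = -1882*6815/27430376 = -6412915/13715188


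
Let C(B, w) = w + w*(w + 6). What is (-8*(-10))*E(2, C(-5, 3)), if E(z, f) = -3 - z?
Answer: -400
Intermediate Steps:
C(B, w) = w + w*(6 + w)
(-8*(-10))*E(2, C(-5, 3)) = (-8*(-10))*(-3 - 1*2) = 80*(-3 - 2) = 80*(-5) = -400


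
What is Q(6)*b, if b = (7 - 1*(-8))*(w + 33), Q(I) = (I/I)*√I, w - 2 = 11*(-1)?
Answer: 360*√6 ≈ 881.82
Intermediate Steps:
w = -9 (w = 2 + 11*(-1) = 2 - 11 = -9)
Q(I) = √I (Q(I) = 1*√I = √I)
b = 360 (b = (7 - 1*(-8))*(-9 + 33) = (7 + 8)*24 = 15*24 = 360)
Q(6)*b = √6*360 = 360*√6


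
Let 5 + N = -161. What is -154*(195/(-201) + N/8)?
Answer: 448217/134 ≈ 3344.9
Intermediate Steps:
N = -166 (N = -5 - 161 = -166)
-154*(195/(-201) + N/8) = -154*(195/(-201) - 166/8) = -154*(195*(-1/201) - 166*⅛) = -154*(-65/67 - 83/4) = -154*(-5821/268) = 448217/134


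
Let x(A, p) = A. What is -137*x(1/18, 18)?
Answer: -137/18 ≈ -7.6111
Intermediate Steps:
-137*x(1/18, 18) = -137/18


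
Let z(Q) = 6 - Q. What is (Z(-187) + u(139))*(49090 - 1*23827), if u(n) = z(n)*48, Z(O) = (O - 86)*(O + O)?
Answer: 2418123834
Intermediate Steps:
Z(O) = 2*O*(-86 + O) (Z(O) = (-86 + O)*(2*O) = 2*O*(-86 + O))
u(n) = 288 - 48*n (u(n) = (6 - n)*48 = 288 - 48*n)
(Z(-187) + u(139))*(49090 - 1*23827) = (2*(-187)*(-86 - 187) + (288 - 48*139))*(49090 - 1*23827) = (2*(-187)*(-273) + (288 - 6672))*(49090 - 23827) = (102102 - 6384)*25263 = 95718*25263 = 2418123834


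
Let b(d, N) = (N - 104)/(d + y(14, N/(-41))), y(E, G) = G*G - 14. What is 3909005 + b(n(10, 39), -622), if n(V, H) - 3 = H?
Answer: 848159658677/216976 ≈ 3.9090e+6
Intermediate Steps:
n(V, H) = 3 + H
y(E, G) = -14 + G² (y(E, G) = G² - 14 = -14 + G²)
b(d, N) = (-104 + N)/(-14 + d + N²/1681) (b(d, N) = (N - 104)/(d + (-14 + (N/(-41))²)) = (-104 + N)/(d + (-14 + (N*(-1/41))²)) = (-104 + N)/(d + (-14 + (-N/41)²)) = (-104 + N)/(d + (-14 + N²/1681)) = (-104 + N)/(-14 + d + N²/1681))
3909005 + b(n(10, 39), -622) = 3909005 + 1681*(-104 - 622)/(-23534 + (-622)² + 1681*(3 + 39)) = 3909005 + 1681*(-726)/(-23534 + 386884 + 1681*42) = 3909005 + 1681*(-726)/(-23534 + 386884 + 70602) = 3909005 + 1681*(-726)/433952 = 3909005 + 1681*(1/433952)*(-726) = 3909005 - 610203/216976 = 848159658677/216976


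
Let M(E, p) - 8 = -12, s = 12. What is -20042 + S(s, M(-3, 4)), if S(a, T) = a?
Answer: -20030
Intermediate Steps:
M(E, p) = -4 (M(E, p) = 8 - 12 = -4)
-20042 + S(s, M(-3, 4)) = -20042 + 12 = -20030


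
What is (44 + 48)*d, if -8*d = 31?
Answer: -713/2 ≈ -356.50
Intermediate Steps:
d = -31/8 (d = -1/8*31 = -31/8 ≈ -3.8750)
(44 + 48)*d = (44 + 48)*(-31/8) = 92*(-31/8) = -713/2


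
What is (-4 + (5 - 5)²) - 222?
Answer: -226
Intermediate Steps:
(-4 + (5 - 5)²) - 222 = (-4 + 0²) - 222 = (-4 + 0) - 222 = -4 - 222 = -226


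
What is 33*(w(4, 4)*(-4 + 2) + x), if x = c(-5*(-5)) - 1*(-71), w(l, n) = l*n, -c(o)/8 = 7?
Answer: -561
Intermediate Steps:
c(o) = -56 (c(o) = -8*7 = -56)
x = 15 (x = -56 - 1*(-71) = -56 + 71 = 15)
33*(w(4, 4)*(-4 + 2) + x) = 33*((4*4)*(-4 + 2) + 15) = 33*(16*(-2) + 15) = 33*(-32 + 15) = 33*(-17) = -561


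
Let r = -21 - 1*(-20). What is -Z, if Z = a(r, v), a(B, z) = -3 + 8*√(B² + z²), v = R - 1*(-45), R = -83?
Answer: 3 - 136*√5 ≈ -301.11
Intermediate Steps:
v = -38 (v = -83 - 1*(-45) = -83 + 45 = -38)
r = -1 (r = -21 + 20 = -1)
Z = -3 + 136*√5 (Z = -3 + 8*√((-1)² + (-38)²) = -3 + 8*√(1 + 1444) = -3 + 8*√1445 = -3 + 8*(17*√5) = -3 + 136*√5 ≈ 301.11)
-Z = -(-3 + 136*√5) = 3 - 136*√5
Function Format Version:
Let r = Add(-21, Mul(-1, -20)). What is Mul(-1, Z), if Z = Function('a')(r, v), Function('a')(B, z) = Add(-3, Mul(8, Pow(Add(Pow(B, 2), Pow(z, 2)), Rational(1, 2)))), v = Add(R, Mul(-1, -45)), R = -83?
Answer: Add(3, Mul(-136, Pow(5, Rational(1, 2)))) ≈ -301.11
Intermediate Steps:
v = -38 (v = Add(-83, Mul(-1, -45)) = Add(-83, 45) = -38)
r = -1 (r = Add(-21, 20) = -1)
Z = Add(-3, Mul(136, Pow(5, Rational(1, 2)))) (Z = Add(-3, Mul(8, Pow(Add(Pow(-1, 2), Pow(-38, 2)), Rational(1, 2)))) = Add(-3, Mul(8, Pow(Add(1, 1444), Rational(1, 2)))) = Add(-3, Mul(8, Pow(1445, Rational(1, 2)))) = Add(-3, Mul(8, Mul(17, Pow(5, Rational(1, 2))))) = Add(-3, Mul(136, Pow(5, Rational(1, 2)))) ≈ 301.11)
Mul(-1, Z) = Mul(-1, Add(-3, Mul(136, Pow(5, Rational(1, 2))))) = Add(3, Mul(-136, Pow(5, Rational(1, 2))))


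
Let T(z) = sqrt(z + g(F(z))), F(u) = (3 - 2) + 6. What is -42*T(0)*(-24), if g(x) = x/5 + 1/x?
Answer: 432*sqrt(210)/5 ≈ 1252.1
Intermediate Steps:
F(u) = 7 (F(u) = 1 + 6 = 7)
g(x) = 1/x + x/5 (g(x) = x*(1/5) + 1/x = x/5 + 1/x = 1/x + x/5)
T(z) = sqrt(54/35 + z) (T(z) = sqrt(z + (1/7 + (1/5)*7)) = sqrt(z + (1/7 + 7/5)) = sqrt(z + 54/35) = sqrt(54/35 + z))
-42*T(0)*(-24) = -6*sqrt(1890 + 1225*0)/5*(-24) = -6*sqrt(1890 + 0)/5*(-24) = -6*sqrt(1890)/5*(-24) = -6*3*sqrt(210)/5*(-24) = -18*sqrt(210)/5*(-24) = 432*sqrt(210)/5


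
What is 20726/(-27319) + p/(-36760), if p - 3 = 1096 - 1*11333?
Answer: -241152557/502123220 ≈ -0.48027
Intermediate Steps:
p = -10234 (p = 3 + (1096 - 1*11333) = 3 + (1096 - 11333) = 3 - 10237 = -10234)
20726/(-27319) + p/(-36760) = 20726/(-27319) - 10234/(-36760) = 20726*(-1/27319) - 10234*(-1/36760) = -20726/27319 + 5117/18380 = -241152557/502123220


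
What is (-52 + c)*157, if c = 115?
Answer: 9891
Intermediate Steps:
(-52 + c)*157 = (-52 + 115)*157 = 63*157 = 9891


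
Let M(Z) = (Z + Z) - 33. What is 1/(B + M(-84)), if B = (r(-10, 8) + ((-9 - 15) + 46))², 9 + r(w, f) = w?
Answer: -1/192 ≈ -0.0052083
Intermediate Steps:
r(w, f) = -9 + w
M(Z) = -33 + 2*Z (M(Z) = 2*Z - 33 = -33 + 2*Z)
B = 9 (B = ((-9 - 10) + ((-9 - 15) + 46))² = (-19 + (-24 + 46))² = (-19 + 22)² = 3² = 9)
1/(B + M(-84)) = 1/(9 + (-33 + 2*(-84))) = 1/(9 + (-33 - 168)) = 1/(9 - 201) = 1/(-192) = -1/192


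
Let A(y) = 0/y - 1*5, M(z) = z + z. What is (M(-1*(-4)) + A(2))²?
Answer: 9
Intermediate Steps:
M(z) = 2*z
A(y) = -5 (A(y) = 0 - 5 = -5)
(M(-1*(-4)) + A(2))² = (2*(-1*(-4)) - 5)² = (2*4 - 5)² = (8 - 5)² = 3² = 9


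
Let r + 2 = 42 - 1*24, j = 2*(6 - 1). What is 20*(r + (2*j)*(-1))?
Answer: -80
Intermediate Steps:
j = 10 (j = 2*5 = 10)
r = 16 (r = -2 + (42 - 1*24) = -2 + (42 - 24) = -2 + 18 = 16)
20*(r + (2*j)*(-1)) = 20*(16 + (2*10)*(-1)) = 20*(16 + 20*(-1)) = 20*(16 - 20) = 20*(-4) = -80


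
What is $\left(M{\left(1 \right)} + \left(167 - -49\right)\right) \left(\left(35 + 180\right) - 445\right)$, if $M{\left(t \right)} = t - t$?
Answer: $-49680$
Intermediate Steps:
$M{\left(t \right)} = 0$
$\left(M{\left(1 \right)} + \left(167 - -49\right)\right) \left(\left(35 + 180\right) - 445\right) = \left(0 + \left(167 - -49\right)\right) \left(\left(35 + 180\right) - 445\right) = \left(0 + \left(167 + 49\right)\right) \left(215 - 445\right) = \left(0 + 216\right) \left(-230\right) = 216 \left(-230\right) = -49680$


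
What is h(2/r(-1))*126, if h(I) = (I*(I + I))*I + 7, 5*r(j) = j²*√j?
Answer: 882 + 252000*I ≈ 882.0 + 2.52e+5*I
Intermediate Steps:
r(j) = j^(5/2)/5 (r(j) = (j²*√j)/5 = j^(5/2)/5)
h(I) = 7 + 2*I³ (h(I) = (I*(2*I))*I + 7 = (2*I²)*I + 7 = 2*I³ + 7 = 7 + 2*I³)
h(2/r(-1))*126 = (7 + 2*(2/(((-1)^(5/2)/5)))³)*126 = (7 + 2*(2/((I/5)))³)*126 = (7 + 2*(2*(-5*I))³)*126 = (7 + 2*(-10*I)³)*126 = (7 + 2*(1000*I))*126 = (7 + 2000*I)*126 = 882 + 252000*I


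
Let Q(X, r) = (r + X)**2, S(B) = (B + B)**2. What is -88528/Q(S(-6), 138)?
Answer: -22132/19881 ≈ -1.1132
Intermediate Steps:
S(B) = 4*B**2 (S(B) = (2*B)**2 = 4*B**2)
Q(X, r) = (X + r)**2
-88528/Q(S(-6), 138) = -88528/(4*(-6)**2 + 138)**2 = -88528/(4*36 + 138)**2 = -88528/(144 + 138)**2 = -88528/(282**2) = -88528/79524 = -88528*1/79524 = -22132/19881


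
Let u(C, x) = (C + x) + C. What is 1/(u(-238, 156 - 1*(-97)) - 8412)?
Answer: -1/8635 ≈ -0.00011581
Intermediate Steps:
u(C, x) = x + 2*C
1/(u(-238, 156 - 1*(-97)) - 8412) = 1/(((156 - 1*(-97)) + 2*(-238)) - 8412) = 1/(((156 + 97) - 476) - 8412) = 1/((253 - 476) - 8412) = 1/(-223 - 8412) = 1/(-8635) = -1/8635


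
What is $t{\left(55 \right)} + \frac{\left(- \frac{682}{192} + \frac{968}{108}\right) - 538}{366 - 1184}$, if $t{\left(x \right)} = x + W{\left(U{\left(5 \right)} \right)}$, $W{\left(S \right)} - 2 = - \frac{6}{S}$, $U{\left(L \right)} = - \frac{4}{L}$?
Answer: $\frac{46045661}{706752} \approx 65.151$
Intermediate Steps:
$W{\left(S \right)} = 2 - \frac{6}{S}$
$t{\left(x \right)} = \frac{19}{2} + x$ ($t{\left(x \right)} = x - \left(-2 + \frac{6}{\left(-4\right) \frac{1}{5}}\right) = x - \left(-2 + \frac{6}{- \frac{4}{5}}\right) = x + \left(2 - - \frac{15}{2}\right) = x + \left(2 + \frac{15}{2}\right) = x + \frac{19}{2} = \frac{19}{2} + x$)
$t{\left(55 \right)} + \frac{\left(- \frac{682}{192} + \frac{968}{108}\right) - 538}{366 - 1184} = \left(\frac{19}{2} + 55\right) + \frac{\left(- \frac{682}{192} + \frac{968}{108}\right) - 538}{366 - 1184} = \frac{129}{2} + \frac{\left(\left(-682\right) \frac{1}{192} + 968 \cdot \frac{1}{108}\right) - 538}{-818} = \frac{129}{2} + \left(\left(- \frac{341}{96} + \frac{242}{27}\right) - 538\right) \left(- \frac{1}{818}\right) = \frac{129}{2} + \left(\frac{4675}{864} - 538\right) \left(- \frac{1}{818}\right) = \frac{129}{2} - - \frac{460157}{706752} = \frac{129}{2} + \frac{460157}{706752} = \frac{46045661}{706752}$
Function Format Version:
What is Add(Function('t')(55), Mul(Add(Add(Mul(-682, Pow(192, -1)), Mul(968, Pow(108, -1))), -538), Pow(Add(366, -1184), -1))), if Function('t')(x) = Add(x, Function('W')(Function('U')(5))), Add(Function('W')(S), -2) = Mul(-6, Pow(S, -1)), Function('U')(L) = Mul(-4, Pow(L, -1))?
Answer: Rational(46045661, 706752) ≈ 65.151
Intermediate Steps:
Function('W')(S) = Add(2, Mul(-6, Pow(S, -1)))
Function('t')(x) = Add(Rational(19, 2), x) (Function('t')(x) = Add(x, Add(2, Mul(-6, Pow(Mul(-4, Pow(5, -1)), -1)))) = Add(x, Add(2, Mul(-6, Pow(Mul(-4, Rational(1, 5)), -1)))) = Add(x, Add(2, Mul(-6, Pow(Rational(-4, 5), -1)))) = Add(x, Add(2, Mul(-6, Rational(-5, 4)))) = Add(x, Add(2, Rational(15, 2))) = Add(x, Rational(19, 2)) = Add(Rational(19, 2), x))
Add(Function('t')(55), Mul(Add(Add(Mul(-682, Pow(192, -1)), Mul(968, Pow(108, -1))), -538), Pow(Add(366, -1184), -1))) = Add(Add(Rational(19, 2), 55), Mul(Add(Add(Mul(-682, Pow(192, -1)), Mul(968, Pow(108, -1))), -538), Pow(Add(366, -1184), -1))) = Add(Rational(129, 2), Mul(Add(Add(Mul(-682, Rational(1, 192)), Mul(968, Rational(1, 108))), -538), Pow(-818, -1))) = Add(Rational(129, 2), Mul(Add(Add(Rational(-341, 96), Rational(242, 27)), -538), Rational(-1, 818))) = Add(Rational(129, 2), Mul(Add(Rational(4675, 864), -538), Rational(-1, 818))) = Add(Rational(129, 2), Mul(Rational(-460157, 864), Rational(-1, 818))) = Add(Rational(129, 2), Rational(460157, 706752)) = Rational(46045661, 706752)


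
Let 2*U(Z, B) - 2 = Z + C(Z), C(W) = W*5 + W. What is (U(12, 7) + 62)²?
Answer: 11025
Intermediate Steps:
C(W) = 6*W (C(W) = 5*W + W = 6*W)
U(Z, B) = 1 + 7*Z/2 (U(Z, B) = 1 + (Z + 6*Z)/2 = 1 + (7*Z)/2 = 1 + 7*Z/2)
(U(12, 7) + 62)² = ((1 + (7/2)*12) + 62)² = ((1 + 42) + 62)² = (43 + 62)² = 105² = 11025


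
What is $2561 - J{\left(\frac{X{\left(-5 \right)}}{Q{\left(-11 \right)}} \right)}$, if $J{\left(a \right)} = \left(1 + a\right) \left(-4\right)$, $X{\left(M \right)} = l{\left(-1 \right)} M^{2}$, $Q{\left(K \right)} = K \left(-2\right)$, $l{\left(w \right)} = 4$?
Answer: $\frac{28415}{11} \approx 2583.2$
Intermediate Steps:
$Q{\left(K \right)} = - 2 K$
$X{\left(M \right)} = 4 M^{2}$
$J{\left(a \right)} = -4 - 4 a$
$2561 - J{\left(\frac{X{\left(-5 \right)}}{Q{\left(-11 \right)}} \right)} = 2561 - \left(-4 - 4 \frac{4 \left(-5\right)^{2}}{\left(-2\right) \left(-11\right)}\right) = 2561 - \left(-4 - 4 \frac{4 \cdot 25}{22}\right) = 2561 - \left(-4 - 4 \cdot 100 \cdot \frac{1}{22}\right) = 2561 - \left(-4 - \frac{200}{11}\right) = 2561 - - \frac{244}{11} = 2561 + \frac{244}{11} = \frac{28415}{11}$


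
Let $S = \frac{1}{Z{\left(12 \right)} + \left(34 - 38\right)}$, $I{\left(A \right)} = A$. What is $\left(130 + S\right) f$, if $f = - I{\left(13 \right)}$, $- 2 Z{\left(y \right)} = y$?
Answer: $- \frac{16887}{10} \approx -1688.7$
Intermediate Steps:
$Z{\left(y \right)} = - \frac{y}{2}$
$f = -13$ ($f = \left(-1\right) 13 = -13$)
$S = - \frac{1}{10}$ ($S = \frac{1}{\left(- \frac{1}{2}\right) 12 + \left(34 - 38\right)} = \frac{1}{-6 - 4} = \frac{1}{-10} = - \frac{1}{10} \approx -0.1$)
$\left(130 + S\right) f = \left(130 - \frac{1}{10}\right) \left(-13\right) = \frac{1299}{10} \left(-13\right) = - \frac{16887}{10}$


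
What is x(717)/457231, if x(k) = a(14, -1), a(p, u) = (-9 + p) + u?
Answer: 4/457231 ≈ 8.7483e-6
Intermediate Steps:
a(p, u) = -9 + p + u
x(k) = 4 (x(k) = -9 + 14 - 1 = 4)
x(717)/457231 = 4/457231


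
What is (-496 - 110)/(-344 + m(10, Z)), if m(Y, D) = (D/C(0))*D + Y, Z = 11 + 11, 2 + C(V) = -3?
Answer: 505/359 ≈ 1.4067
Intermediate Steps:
C(V) = -5 (C(V) = -2 - 3 = -5)
Z = 22
m(Y, D) = Y - D²/5 (m(Y, D) = (D/(-5))*D + Y = (D*(-⅕))*D + Y = (-D/5)*D + Y = -D²/5 + Y = Y - D²/5)
(-496 - 110)/(-344 + m(10, Z)) = (-496 - 110)/(-344 + (10 - ⅕*22²)) = -606/(-344 + (10 - ⅕*484)) = -606/(-344 + (10 - 484/5)) = -606/(-344 - 434/5) = -606/(-2154/5) = -606*(-5/2154) = 505/359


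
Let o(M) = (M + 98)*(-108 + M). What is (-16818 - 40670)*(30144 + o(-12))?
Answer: -1139642112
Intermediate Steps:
o(M) = (-108 + M)*(98 + M) (o(M) = (98 + M)*(-108 + M) = (-108 + M)*(98 + M))
(-16818 - 40670)*(30144 + o(-12)) = (-16818 - 40670)*(30144 + (-10584 + (-12)² - 10*(-12))) = -57488*(30144 + (-10584 + 144 + 120)) = -57488*(30144 - 10320) = -57488*19824 = -1139642112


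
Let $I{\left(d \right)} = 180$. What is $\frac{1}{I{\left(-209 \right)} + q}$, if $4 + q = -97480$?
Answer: $- \frac{1}{97304} \approx -1.0277 \cdot 10^{-5}$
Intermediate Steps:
$q = -97484$ ($q = -4 - 97480 = -97484$)
$\frac{1}{I{\left(-209 \right)} + q} = \frac{1}{180 - 97484} = \frac{1}{-97304} = - \frac{1}{97304}$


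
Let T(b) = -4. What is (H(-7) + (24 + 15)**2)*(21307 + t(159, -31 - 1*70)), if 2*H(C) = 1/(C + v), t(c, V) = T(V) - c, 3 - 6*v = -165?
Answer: 225123692/7 ≈ 3.2161e+7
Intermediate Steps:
v = 28 (v = 1/2 - 1/6*(-165) = 1/2 + 55/2 = 28)
t(c, V) = -4 - c
H(C) = 1/(2*(28 + C)) (H(C) = 1/(2*(C + 28)) = 1/(2*(28 + C)))
(H(-7) + (24 + 15)**2)*(21307 + t(159, -31 - 1*70)) = (1/(2*(28 - 7)) + (24 + 15)**2)*(21307 + (-4 - 1*159)) = ((1/2)/21 + 39**2)*(21307 + (-4 - 159)) = ((1/2)*(1/21) + 1521)*(21307 - 163) = (1/42 + 1521)*21144 = (63883/42)*21144 = 225123692/7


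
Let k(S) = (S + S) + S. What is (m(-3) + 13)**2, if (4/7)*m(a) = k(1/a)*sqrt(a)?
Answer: 2557/16 - 91*I*sqrt(3)/2 ≈ 159.81 - 78.808*I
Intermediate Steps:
k(S) = 3*S (k(S) = 2*S + S = 3*S)
m(a) = 21/(4*sqrt(a)) (m(a) = 7*((3/a)*sqrt(a))/4 = 7*(3/sqrt(a))/4 = 21/(4*sqrt(a)))
(m(-3) + 13)**2 = (21/(4*sqrt(-3)) + 13)**2 = (21*(-I*sqrt(3)/3)/4 + 13)**2 = (-7*I*sqrt(3)/4 + 13)**2 = (13 - 7*I*sqrt(3)/4)**2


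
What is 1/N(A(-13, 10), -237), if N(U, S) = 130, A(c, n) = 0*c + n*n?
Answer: 1/130 ≈ 0.0076923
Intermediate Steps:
A(c, n) = n**2 (A(c, n) = 0 + n**2 = n**2)
1/N(A(-13, 10), -237) = 1/130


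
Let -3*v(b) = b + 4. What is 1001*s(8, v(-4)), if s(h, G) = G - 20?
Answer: -20020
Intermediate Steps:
v(b) = -4/3 - b/3 (v(b) = -(b + 4)/3 = -(4 + b)/3 = -4/3 - b/3)
s(h, G) = -20 + G
1001*s(8, v(-4)) = 1001*(-20 + (-4/3 - 1/3*(-4))) = 1001*(-20 + (-4/3 + 4/3)) = 1001*(-20 + 0) = 1001*(-20) = -20020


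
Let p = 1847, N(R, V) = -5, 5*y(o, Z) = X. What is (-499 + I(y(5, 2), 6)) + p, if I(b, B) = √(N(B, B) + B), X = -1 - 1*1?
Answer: 1349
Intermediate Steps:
X = -2 (X = -1 - 1 = -2)
y(o, Z) = -⅖ (y(o, Z) = (⅕)*(-2) = -⅖)
I(b, B) = √(-5 + B)
(-499 + I(y(5, 2), 6)) + p = (-499 + √(-5 + 6)) + 1847 = (-499 + √1) + 1847 = (-499 + 1) + 1847 = -498 + 1847 = 1349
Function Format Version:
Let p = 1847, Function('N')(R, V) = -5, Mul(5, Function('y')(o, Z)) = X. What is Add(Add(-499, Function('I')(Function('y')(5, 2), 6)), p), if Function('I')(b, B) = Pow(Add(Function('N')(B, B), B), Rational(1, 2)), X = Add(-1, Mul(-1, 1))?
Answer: 1349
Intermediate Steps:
X = -2 (X = Add(-1, -1) = -2)
Function('y')(o, Z) = Rational(-2, 5) (Function('y')(o, Z) = Mul(Rational(1, 5), -2) = Rational(-2, 5))
Function('I')(b, B) = Pow(Add(-5, B), Rational(1, 2))
Add(Add(-499, Function('I')(Function('y')(5, 2), 6)), p) = Add(Add(-499, Pow(Add(-5, 6), Rational(1, 2))), 1847) = Add(Add(-499, Pow(1, Rational(1, 2))), 1847) = Add(Add(-499, 1), 1847) = Add(-498, 1847) = 1349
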